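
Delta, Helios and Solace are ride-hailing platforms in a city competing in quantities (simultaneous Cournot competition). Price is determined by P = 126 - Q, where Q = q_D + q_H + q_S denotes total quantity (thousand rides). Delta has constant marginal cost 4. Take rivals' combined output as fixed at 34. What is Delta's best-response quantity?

44

With rivals' combined output fixed at 34, Delta's profit is π_D = (126 - 34 - q_D)q_D - (4q_D) = (92 - q_D)q_D - (4q_D).
∂π_D/∂q_D = 88 - 2q_D = 0, so q_D = 44.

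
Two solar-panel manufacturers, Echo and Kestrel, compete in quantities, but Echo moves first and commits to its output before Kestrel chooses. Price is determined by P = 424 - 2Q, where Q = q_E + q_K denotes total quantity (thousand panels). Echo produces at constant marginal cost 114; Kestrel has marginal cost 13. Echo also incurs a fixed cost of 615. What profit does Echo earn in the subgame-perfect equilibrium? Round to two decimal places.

The follower Kestrel best-responds to any q_E: π_K = (424 - 2Q)q_K - 13q_K.
Follower FOC: 411 - 2q_E - 4q_K = 0, so q_K(q_E) = (411 - 2q_E)/4.
Echo substitutes q_K(q_E) into its own profit: π_E = q_E(424 - 2q_E - (411 - 2q_E)/2) - 114q_E = (437/2 - q_E)q_E - 114q_E.
Maximising: ∂π_E/∂q_E = 209/2 - 2q_E = 0, giving q_E = 209/4.
Then q_K = (411 - 2·(209/4))/4 = 613/8.
Price P = 424 - 2·(1031/8) = 665/4.
Echo's profit: (665/4 - 114)·(209/4) - 615 = 2115.0625.

2115.06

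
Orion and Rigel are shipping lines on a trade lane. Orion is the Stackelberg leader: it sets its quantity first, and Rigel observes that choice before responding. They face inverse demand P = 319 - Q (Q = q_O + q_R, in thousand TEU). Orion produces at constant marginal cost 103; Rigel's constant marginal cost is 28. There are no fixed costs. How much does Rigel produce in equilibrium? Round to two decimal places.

110.25

Solve by backward induction. Given q_O, the follower Rigel maximises π_R = (319 - q_O - q_R)q_R - 28q_R.
Setting the follower's marginal profit to zero, 291 - q_O - 2q_R = 0, i.e. q_R = (291 - q_O)/2.
The leader anticipates this reaction. Substituting into P = 319 - Q gives P = 347/2 - (1/2)q_O, so π_O = (347/2 - (1/2)q_O)q_O - 103q_O.
Maximising: ∂π_O/∂q_O = 141/2 - q_O = 0, giving q_O = 141/2.
Then q_R = (291 - 141/2)/2 = 441/4.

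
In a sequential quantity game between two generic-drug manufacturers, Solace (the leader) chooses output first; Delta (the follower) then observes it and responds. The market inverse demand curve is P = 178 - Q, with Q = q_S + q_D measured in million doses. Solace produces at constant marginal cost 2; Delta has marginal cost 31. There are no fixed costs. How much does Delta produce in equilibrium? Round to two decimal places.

The follower Delta best-responds to any q_S: π_D = (178 - Q)q_D - 31q_D.
Setting the follower's marginal profit to zero, 147 - q_S - 2q_D = 0, i.e. q_D = (147 - q_S)/2.
The leader anticipates this reaction. Substituting into P = 178 - Q gives P = 209/2 - (1/2)q_S, so π_S = (209/2 - (1/2)q_S)q_S - 2q_S.
Maximising: ∂π_S/∂q_S = 205/2 - q_S = 0, giving q_S = 205/2.
Then q_D = (147 - 205/2)/2 = 89/4.

22.25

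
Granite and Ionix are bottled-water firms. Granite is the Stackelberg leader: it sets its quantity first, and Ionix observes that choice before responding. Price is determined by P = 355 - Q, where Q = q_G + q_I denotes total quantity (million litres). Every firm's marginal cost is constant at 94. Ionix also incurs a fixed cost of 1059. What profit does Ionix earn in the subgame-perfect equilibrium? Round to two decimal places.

3198.56

The follower Ionix best-responds to any q_G: π_I = (355 - Q)q_I - 94q_I.
Setting the follower's marginal profit to zero, 261 - q_G - 2q_I = 0, i.e. q_I = (261 - q_G)/2.
The leader anticipates this reaction. Substituting into P = 355 - Q gives P = 449/2 - (1/2)q_G, so π_G = (449/2 - (1/2)q_G)q_G - 94q_G.
Leader FOC: 261/2 - q_G = 0, so q_G = 261/2.
Then q_I = (261 - 261/2)/2 = 261/4.
Price P = 355 - 783/4 = 637/4.
Ionix's profit: (637/4 - 94)·(261/4) - 1059 = 3198.5625.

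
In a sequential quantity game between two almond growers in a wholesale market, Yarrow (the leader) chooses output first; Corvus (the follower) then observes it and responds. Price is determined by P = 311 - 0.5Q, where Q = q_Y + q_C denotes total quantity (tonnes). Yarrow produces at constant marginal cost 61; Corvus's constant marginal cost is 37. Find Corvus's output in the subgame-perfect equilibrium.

The follower Corvus best-responds to any q_Y: π_C = (311 - 0.5Q)q_C - 37q_C.
Setting the follower's marginal profit to zero, 274 - (1/2)q_Y - q_C = 0, i.e. q_C = (274 - (1/2)q_Y).
The leader anticipates this reaction. Substituting into P = 311 - 0.5Q gives P = 174 - (1/4)q_Y, so π_Y = (174 - (1/4)q_Y)q_Y - 61q_Y.
Leader FOC: 113 - (1/2)q_Y = 0, so q_Y = 226.
Then q_C = (274 - (1/2)·226) = 161.

161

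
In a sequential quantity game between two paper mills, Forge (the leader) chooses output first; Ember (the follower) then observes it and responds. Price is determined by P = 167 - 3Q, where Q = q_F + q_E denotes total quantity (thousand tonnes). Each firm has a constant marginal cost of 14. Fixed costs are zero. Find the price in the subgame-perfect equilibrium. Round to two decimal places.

52.25

Solve by backward induction. Given q_F, the follower Ember maximises π_E = (167 - 3q_F - 3q_E)q_E - 14q_E.
Setting the follower's marginal profit to zero, 153 - 3q_F - 6q_E = 0, i.e. q_E = (153 - 3q_F)/6.
Forge substitutes q_E(q_F) into its own profit: π_F = q_F(167 - 3q_F - (153 - 3q_F)/2) - 14q_F = (181/2 - (3/2)q_F)q_F - 14q_F.
Maximising: ∂π_F/∂q_F = 153/2 - 3q_F = 0, giving q_F = 51/2.
Then q_E = (153 - 3·(51/2))/6 = 51/4.
Total output Q = 153/4, so price P = 167 - 3·(153/4) = 209/4.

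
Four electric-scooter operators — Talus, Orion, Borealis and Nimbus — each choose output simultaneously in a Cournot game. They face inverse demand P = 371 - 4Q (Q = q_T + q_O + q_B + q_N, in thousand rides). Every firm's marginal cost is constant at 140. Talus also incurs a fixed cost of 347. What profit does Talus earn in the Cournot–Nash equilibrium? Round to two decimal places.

Each firm earns π_i = (371 - 4Q)q_i - 140q_i.
Setting ∂π_i/∂q_i = 0 with rivals' quantities fixed: 231 - 8q_i - 4·Σ_{j≠i} q_j = 0.
By symmetry each firm produces the same amount; substituting Σ_{j≠i} q_j = 3q_i yields q_i = 231/20.
Price P = 371 - 4·(231/5) = 931/5.
Talus's profit: (931/5 - 140)·(231/20) - 347 = 186.6100.

186.61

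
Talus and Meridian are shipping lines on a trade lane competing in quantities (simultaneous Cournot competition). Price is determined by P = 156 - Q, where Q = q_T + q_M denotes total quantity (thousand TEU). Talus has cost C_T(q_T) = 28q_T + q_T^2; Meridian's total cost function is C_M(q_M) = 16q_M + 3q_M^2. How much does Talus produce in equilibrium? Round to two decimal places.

28.52

Talus's profit: π_T = (156 - Q)q_T - (28q_T + q_T²). Setting ∂π_T/∂q_T = 0: 128 - 4q_T - (q_M) = 0.
Meridian's profit: π_M = (156 - Q)q_M - (16q_M + 3q_M²). Setting ∂π_M/∂q_M = 0: 140 - 8q_M - (q_T) = 0.
Best responses: q_T = (128 - q_M)/4, q_M = (140 - q_T)/8.
Solving the pair: q_T = 884/31, q_M = 432/31.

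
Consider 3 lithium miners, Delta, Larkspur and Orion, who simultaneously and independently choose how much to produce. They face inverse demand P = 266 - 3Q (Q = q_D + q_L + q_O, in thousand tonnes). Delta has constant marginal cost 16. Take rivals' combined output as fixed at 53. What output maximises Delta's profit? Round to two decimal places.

15.17

With rivals' combined output fixed at 53, Delta's profit is π_D = (266 - 3·53 - 3q_D)q_D - (16q_D) = (107 - 3q_D)q_D - (16q_D).
∂π_D/∂q_D = 91 - 6q_D = 0, so q_D = 91/6.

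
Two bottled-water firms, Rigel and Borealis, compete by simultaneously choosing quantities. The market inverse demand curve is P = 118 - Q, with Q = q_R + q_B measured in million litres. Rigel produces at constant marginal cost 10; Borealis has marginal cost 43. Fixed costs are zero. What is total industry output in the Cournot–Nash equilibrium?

61

Rigel's profit: π_R = (118 - Q)q_R - (10q_R). Setting ∂π_R/∂q_R = 0: 108 - 2q_R - (q_B) = 0.
Borealis's profit: π_B = (118 - Q)q_B - (43q_B). Setting ∂π_B/∂q_B = 0: 75 - 2q_B - (q_R) = 0.
Best responses: q_R = (108 - q_B)/2, q_B = (75 - q_R)/2.
Substituting one into the other gives q_R = 47 and q_B = 14.
Total output Q = 47 + 14 = 61.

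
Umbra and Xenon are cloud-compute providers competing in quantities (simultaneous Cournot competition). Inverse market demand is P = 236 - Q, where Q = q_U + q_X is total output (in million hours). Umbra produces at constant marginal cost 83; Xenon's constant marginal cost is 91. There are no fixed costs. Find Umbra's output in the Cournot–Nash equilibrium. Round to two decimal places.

53.67

Umbra's profit: π_U = (236 - Q)q_U - (83q_U). Setting ∂π_U/∂q_U = 0: 153 - 2q_U - (q_X) = 0.
Xenon's first-order condition: 145 - 2q_X - (q_U) = 0.
Best responses: q_U = (153 - q_X)/2, q_X = (145 - q_U)/2.
Solving the pair: q_U = 161/3, q_X = 137/3.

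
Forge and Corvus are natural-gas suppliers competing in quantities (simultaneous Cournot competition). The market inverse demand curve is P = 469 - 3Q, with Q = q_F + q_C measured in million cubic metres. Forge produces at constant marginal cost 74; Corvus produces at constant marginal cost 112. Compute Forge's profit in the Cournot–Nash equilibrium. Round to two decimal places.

Forge's profit: π_F = (469 - 3Q)q_F - (74q_F). Setting ∂π_F/∂q_F = 0: 395 - 6q_F - 3(q_C) = 0.
Corvus's first-order condition: 357 - 6q_C - 3(q_F) = 0.
Best responses: q_F = (395 - 3q_C)/6, q_C = (357 - 3q_F)/6.
Substituting one into the other gives q_F = 433/9 and q_C = 319/9.
Price P = 469 - 3·(752/9) = 655/3.
Forge's profit: (655/3 - 74)·(433/9) = 6944.0370.

6944.04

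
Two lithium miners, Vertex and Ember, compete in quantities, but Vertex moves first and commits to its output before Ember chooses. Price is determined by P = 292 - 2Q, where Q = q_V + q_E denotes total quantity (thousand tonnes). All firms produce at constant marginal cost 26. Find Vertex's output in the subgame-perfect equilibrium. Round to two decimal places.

66.50

Solve by backward induction. Given q_V, the follower Ember maximises π_E = (292 - 2q_V - 2q_E)q_E - 26q_E.
∂π_E/∂q_E = 266 - 2q_V - 4q_E = 0 gives the reaction function q_E = (266 - 2q_V)/4.
The leader anticipates this reaction. Substituting into P = 292 - 2Q gives P = 159 - q_V, so π_V = (159 - q_V)q_V - 26q_V.
Leader FOC: 133 - 2q_V = 0, so q_V = 133/2.
Then q_E = (266 - 2·(133/2))/4 = 133/4.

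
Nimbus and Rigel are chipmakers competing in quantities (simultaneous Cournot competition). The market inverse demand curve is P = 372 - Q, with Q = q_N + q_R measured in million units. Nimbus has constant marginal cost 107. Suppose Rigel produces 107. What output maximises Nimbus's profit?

79

With the rival's output fixed at 107, Nimbus's profit is π_N = (372 - 107 - q_N)q_N - (107q_N) = (265 - q_N)q_N - (107q_N).
∂π_N/∂q_N = 158 - 2q_N = 0, so q_N = 79.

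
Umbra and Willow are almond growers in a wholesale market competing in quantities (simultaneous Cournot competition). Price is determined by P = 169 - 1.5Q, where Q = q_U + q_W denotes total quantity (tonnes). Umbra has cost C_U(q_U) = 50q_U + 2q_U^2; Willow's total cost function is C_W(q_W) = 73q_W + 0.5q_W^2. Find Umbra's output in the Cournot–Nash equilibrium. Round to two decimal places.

Umbra's profit: π_U = (169 - 1.5Q)q_U - (50q_U + 2q_U²). Setting ∂π_U/∂q_U = 0: 119 - 7q_U - (3/2)(q_W) = 0.
Willow's profit: π_W = (169 - 1.5Q)q_W - (73q_W + (1/2)q_W²). Setting ∂π_W/∂q_W = 0: 96 - 4q_W - (3/2)(q_U) = 0.
So q_U = (119 - (3/2)q_W)/7 and q_W = (96 - (3/2)q_U)/4.
Substituting one into the other gives q_U = 1328/103 and q_W = 1974/103.

12.89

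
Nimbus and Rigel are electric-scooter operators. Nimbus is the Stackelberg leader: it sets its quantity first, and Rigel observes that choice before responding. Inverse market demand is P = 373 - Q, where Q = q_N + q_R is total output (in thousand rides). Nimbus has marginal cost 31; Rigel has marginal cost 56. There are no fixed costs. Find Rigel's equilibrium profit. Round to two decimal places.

4455.56

The follower Rigel best-responds to any q_N: π_R = (373 - Q)q_R - 56q_R.
Follower FOC: 317 - q_N - 2q_R = 0, so q_R(q_N) = (317 - q_N)/2.
Nimbus substitutes q_R(q_N) into its own profit: π_N = q_N(373 - q_N - (317 - q_N)/2) - 31q_N = (429/2 - (1/2)q_N)q_N - 31q_N.
Maximising: ∂π_N/∂q_N = 367/2 - q_N = 0, giving q_N = 367/2.
Then q_R = (317 - 367/2)/2 = 267/4.
Price P = 373 - 1001/4 = 491/4.
Rigel's profit: (491/4 - 56)·(267/4) = 4455.5625.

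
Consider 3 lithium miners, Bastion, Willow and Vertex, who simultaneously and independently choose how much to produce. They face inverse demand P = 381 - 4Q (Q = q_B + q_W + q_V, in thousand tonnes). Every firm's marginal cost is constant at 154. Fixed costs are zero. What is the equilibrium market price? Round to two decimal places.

210.75

Each firm earns π_i = (381 - 4Q)q_i - 154q_i.
Setting ∂π_i/∂q_i = 0 with rivals' quantities fixed: 227 - 8q_i - 4·Σ_{j≠i} q_j = 0.
By symmetry each firm produces the same amount; substituting Σ_{j≠i} q_j = 2q_i yields q_i = 227/16.
Total output Q = 681/16, so price P = 381 - 4·(681/16) = 843/4.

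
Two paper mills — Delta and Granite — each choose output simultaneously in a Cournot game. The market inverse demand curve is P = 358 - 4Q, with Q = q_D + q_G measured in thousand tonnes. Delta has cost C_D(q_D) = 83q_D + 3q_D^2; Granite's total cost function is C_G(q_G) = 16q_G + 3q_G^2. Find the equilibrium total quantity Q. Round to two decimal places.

Delta's profit: π_D = (358 - 4Q)q_D - (83q_D + 3q_D²). Setting ∂π_D/∂q_D = 0: 275 - 14q_D - 4(q_G) = 0.
Granite's first-order condition: 342 - 14q_G - 4(q_D) = 0.
So q_D = (275 - 4q_G)/14 and q_G = (342 - 4q_D)/14.
Substituting one into the other gives q_D = 1241/90 and q_G = 922/45.
Total output Q = 1241/90 + 922/45 = 617/18.

34.28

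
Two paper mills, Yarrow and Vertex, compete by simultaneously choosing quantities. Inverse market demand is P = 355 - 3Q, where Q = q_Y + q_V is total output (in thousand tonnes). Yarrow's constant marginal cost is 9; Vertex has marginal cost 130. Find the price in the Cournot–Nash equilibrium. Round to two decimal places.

Yarrow's profit: π_Y = (355 - 3Q)q_Y - (9q_Y). Setting ∂π_Y/∂q_Y = 0: 346 - 6q_Y - 3(q_V) = 0.
Vertex's profit: π_V = (355 - 3Q)q_V - (130q_V). Setting ∂π_V/∂q_V = 0: 225 - 6q_V - 3(q_Y) = 0.
Rearranging gives the reaction functions q_Y = (346 - 3q_V)/6 and q_V = (225 - 3q_Y)/6.
Solving the pair: q_Y = 467/9, q_V = 104/9.
Total output Q = 571/9, so price P = 355 - 3·(571/9) = 494/3.

164.67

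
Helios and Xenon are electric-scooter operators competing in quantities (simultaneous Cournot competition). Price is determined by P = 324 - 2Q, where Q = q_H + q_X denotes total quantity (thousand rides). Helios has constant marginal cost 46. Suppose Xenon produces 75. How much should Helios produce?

With the rival's output fixed at 75, Helios's profit is π_H = (324 - 2·75 - 2q_H)q_H - (46q_H) = (174 - 2q_H)q_H - (46q_H).
∂π_H/∂q_H = 128 - 4q_H = 0, so q_H = 32.

32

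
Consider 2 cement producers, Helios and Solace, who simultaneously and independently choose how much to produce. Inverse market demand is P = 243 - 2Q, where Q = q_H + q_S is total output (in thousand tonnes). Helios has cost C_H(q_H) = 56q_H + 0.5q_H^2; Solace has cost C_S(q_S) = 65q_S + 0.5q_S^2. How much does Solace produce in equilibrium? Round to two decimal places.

24.57

Helios's profit: π_H = (243 - 2Q)q_H - (56q_H + (1/2)q_H²). Setting ∂π_H/∂q_H = 0: 187 - 5q_H - 2(q_S) = 0.
Solace's first-order condition: 178 - 5q_S - 2(q_H) = 0.
Rearranging gives the reaction functions q_H = (187 - 2q_S)/5 and q_S = (178 - 2q_H)/5.
Solving the pair: q_H = 193/7, q_S = 172/7.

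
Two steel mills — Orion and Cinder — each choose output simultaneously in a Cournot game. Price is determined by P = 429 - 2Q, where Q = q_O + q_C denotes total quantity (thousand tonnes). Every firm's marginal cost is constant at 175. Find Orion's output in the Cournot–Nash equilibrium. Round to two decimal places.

A representative firm's profit is π_i = q_i(429 - 2Q) - 175q_i.
First-order condition (treating rivals' output as given): 254 - 4q_i - 2q_j = 0.
With identical firms every q_j equals q_i, so q_j = q_i and 254 = 6q_i, giving q_i = 127/3.

42.33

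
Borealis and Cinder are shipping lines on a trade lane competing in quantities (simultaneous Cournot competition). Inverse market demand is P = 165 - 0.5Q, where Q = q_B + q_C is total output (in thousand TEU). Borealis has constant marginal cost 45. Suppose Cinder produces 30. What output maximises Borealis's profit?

With the rival's output fixed at 30, Borealis's profit is π_B = (165 - (1/2)·30 - (1/2)q_B)q_B - (45q_B) = (150 - (1/2)q_B)q_B - (45q_B).
∂π_B/∂q_B = 105 - q_B = 0, so q_B = 105.

105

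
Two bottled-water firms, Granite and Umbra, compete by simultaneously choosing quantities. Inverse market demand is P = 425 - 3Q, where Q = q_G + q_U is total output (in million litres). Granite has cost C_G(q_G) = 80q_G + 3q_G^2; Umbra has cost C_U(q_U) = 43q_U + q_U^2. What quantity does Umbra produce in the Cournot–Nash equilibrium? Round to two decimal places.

40.79

Granite's profit: π_G = (425 - 3Q)q_G - (80q_G + 3q_G²). Setting ∂π_G/∂q_G = 0: 345 - 12q_G - 3(q_U) = 0.
Umbra's profit: π_U = (425 - 3Q)q_U - (43q_U + q_U²). Setting ∂π_U/∂q_U = 0: 382 - 8q_U - 3(q_G) = 0.
So q_G = (345 - 3q_U)/12 and q_U = (382 - 3q_G)/8.
Substituting one into the other gives q_G = 538/29 and q_U = 1183/29.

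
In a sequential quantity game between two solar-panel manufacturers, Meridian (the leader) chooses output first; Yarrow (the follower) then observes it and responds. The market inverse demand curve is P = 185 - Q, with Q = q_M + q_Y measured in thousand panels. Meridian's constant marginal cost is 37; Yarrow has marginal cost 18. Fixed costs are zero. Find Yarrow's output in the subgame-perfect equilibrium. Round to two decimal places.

51.25

Solve by backward induction. Given q_M, the follower Yarrow maximises π_Y = (185 - q_M - q_Y)q_Y - 18q_Y.
Follower FOC: 167 - q_M - 2q_Y = 0, so q_Y(q_M) = (167 - q_M)/2.
Meridian substitutes q_Y(q_M) into its own profit: π_M = q_M(185 - q_M - (167 - q_M)/2) - 37q_M = (203/2 - (1/2)q_M)q_M - 37q_M.
The leader's first-order condition 129/2 - q_M = 0 yields q_M = 129/2.
Then q_Y = (167 - 129/2)/2 = 205/4.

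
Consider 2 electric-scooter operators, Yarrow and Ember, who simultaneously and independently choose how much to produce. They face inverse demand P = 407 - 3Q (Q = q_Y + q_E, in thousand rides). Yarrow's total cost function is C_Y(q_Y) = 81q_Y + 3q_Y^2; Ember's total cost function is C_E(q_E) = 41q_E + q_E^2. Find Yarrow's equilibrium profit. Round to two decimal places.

Yarrow's profit: π_Y = (407 - 3Q)q_Y - (81q_Y + 3q_Y²). Setting ∂π_Y/∂q_Y = 0: 326 - 12q_Y - 3(q_E) = 0.
Ember's first-order condition: 366 - 8q_E - 3(q_Y) = 0.
So q_Y = (326 - 3q_E)/12 and q_E = (366 - 3q_Y)/8.
Substituting one into the other gives q_Y = 1510/87 and q_E = 1138/29.
Price P = 407 - 3·56.5977 = 237.2069.
Yarrow's profit: 237.2069·(1510/87) - 81·(1510/87) - 3(1510/87)² = 1807.4514.

1807.45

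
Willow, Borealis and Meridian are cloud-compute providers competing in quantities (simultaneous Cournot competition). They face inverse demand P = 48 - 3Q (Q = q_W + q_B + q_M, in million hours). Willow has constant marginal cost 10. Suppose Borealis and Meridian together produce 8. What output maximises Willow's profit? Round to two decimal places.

With rivals' combined output fixed at 8, Willow's profit is π_W = (48 - 3·8 - 3q_W)q_W - (10q_W) = (24 - 3q_W)q_W - (10q_W).
∂π_W/∂q_W = 14 - 6q_W = 0, so q_W = 7/3.

2.33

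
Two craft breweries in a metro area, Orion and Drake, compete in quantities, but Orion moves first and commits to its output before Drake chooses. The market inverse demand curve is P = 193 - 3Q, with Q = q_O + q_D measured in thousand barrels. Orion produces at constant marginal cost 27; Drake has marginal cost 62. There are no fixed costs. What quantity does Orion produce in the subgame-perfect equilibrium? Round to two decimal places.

33.50

Solve by backward induction. Given q_O, the follower Drake maximises π_D = (193 - 3q_O - 3q_D)q_D - 62q_D.
Setting the follower's marginal profit to zero, 131 - 3q_O - 6q_D = 0, i.e. q_D = (131 - 3q_O)/6.
Orion substitutes q_D(q_O) into its own profit: π_O = q_O(193 - 3q_O - (131 - 3q_O)/2) - 27q_O = (255/2 - (3/2)q_O)q_O - 27q_O.
The leader's first-order condition 201/2 - 3q_O = 0 yields q_O = 67/2.
Then q_D = (131 - 3·(67/2))/6 = 61/12.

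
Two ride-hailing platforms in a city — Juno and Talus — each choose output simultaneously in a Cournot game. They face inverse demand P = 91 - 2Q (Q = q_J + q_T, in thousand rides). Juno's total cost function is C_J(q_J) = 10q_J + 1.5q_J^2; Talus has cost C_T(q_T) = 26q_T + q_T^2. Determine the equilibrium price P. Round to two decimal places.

56.84

Juno's profit: π_J = (91 - 2Q)q_J - (10q_J + (3/2)q_J²). Setting ∂π_J/∂q_J = 0: 81 - 7q_J - 2(q_T) = 0.
Talus's first-order condition: 65 - 6q_T - 2(q_J) = 0.
Rearranging gives the reaction functions q_J = (81 - 2q_T)/7 and q_T = (65 - 2q_J)/6.
Substituting one into the other gives q_J = 178/19 and q_T = 293/38.
Total output Q = 649/38, so price P = 91 - 2·(649/38) = 1080/19.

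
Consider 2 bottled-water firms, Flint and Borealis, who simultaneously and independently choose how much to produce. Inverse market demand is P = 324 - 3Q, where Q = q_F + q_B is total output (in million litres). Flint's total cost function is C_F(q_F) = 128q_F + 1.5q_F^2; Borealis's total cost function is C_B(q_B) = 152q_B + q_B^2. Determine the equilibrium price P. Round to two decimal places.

Flint's profit: π_F = (324 - 3Q)q_F - (128q_F + (3/2)q_F²). Setting ∂π_F/∂q_F = 0: 196 - 9q_F - 3(q_B) = 0.
Borealis's profit: π_B = (324 - 3Q)q_B - (152q_B + q_B²). Setting ∂π_B/∂q_B = 0: 172 - 8q_B - 3(q_F) = 0.
Rearranging gives the reaction functions q_F = (196 - 3q_B)/9 and q_B = (172 - 3q_F)/8.
Solving the pair: q_F = 1052/63, q_B = 320/21.
Total output Q = 31.9365, so price P = 324 - 3·31.9365 = 228.1905.

228.19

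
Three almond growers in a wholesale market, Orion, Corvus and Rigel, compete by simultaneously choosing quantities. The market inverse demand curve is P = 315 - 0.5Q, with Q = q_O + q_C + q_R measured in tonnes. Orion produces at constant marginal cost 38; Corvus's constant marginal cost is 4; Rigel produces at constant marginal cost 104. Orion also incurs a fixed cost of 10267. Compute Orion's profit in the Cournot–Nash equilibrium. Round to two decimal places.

1668.13

Orion's profit: π_O = (315 - 0.5Q)q_O - (38q_O). Setting ∂π_O/∂q_O = 0: 277 - q_O - (1/2)(q_C + q_R) = 0.
Corvus's profit: π_C = (315 - 0.5Q)q_C - (4q_C). Setting ∂π_C/∂q_C = 0: 311 - q_C - (1/2)(q_O + q_R) = 0.
Rigel's first-order condition: 211 - q_R - (1/2)(q_O + q_C) = 0.
Adding the 3 conditions: 799 − Q − Q = 0, i.e. Q = 799/2.
Back-substituting: q_O = (277 − 799/4)/(1/2) = 309/2, q_C = (311 − 799/4)/(1/2) = 445/2, q_R = (211 − 799/4)/(1/2) = 45/2.
Price P = 315 - (1/2)·(799/2) = 461/4.
Orion's profit: (461/4 - 38)·(309/2) - 10267 = 1668.1250.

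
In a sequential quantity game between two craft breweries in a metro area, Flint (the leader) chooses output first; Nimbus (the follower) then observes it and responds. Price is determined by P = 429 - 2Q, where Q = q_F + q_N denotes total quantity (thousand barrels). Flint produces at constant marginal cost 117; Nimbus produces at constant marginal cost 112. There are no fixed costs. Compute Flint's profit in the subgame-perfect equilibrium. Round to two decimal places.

5890.56

The follower Nimbus best-responds to any q_F: π_N = (429 - 2Q)q_N - 112q_N.
∂π_N/∂q_N = 317 - 2q_F - 4q_N = 0 gives the reaction function q_N = (317 - 2q_F)/4.
Flint substitutes q_N(q_F) into its own profit: π_F = q_F(429 - 2q_F - (317 - 2q_F)/2) - 117q_F = (541/2 - q_F)q_F - 117q_F.
Leader FOC: 307/2 - 2q_F = 0, so q_F = 307/4.
Then q_N = (317 - 2·(307/4))/4 = 327/8.
Price P = 429 - 2·(941/8) = 775/4.
Flint's profit: (775/4 - 117)·(307/4) = 5890.5625.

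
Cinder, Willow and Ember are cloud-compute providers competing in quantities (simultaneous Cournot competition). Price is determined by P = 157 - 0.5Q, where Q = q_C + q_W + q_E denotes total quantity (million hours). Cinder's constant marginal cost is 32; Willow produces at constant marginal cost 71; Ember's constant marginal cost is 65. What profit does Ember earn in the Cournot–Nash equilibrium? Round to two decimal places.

Cinder's profit: π_C = (157 - 0.5Q)q_C - (32q_C). Setting ∂π_C/∂q_C = 0: 125 - q_C - (1/2)(q_W + q_E) = 0.
Willow's first-order condition: 86 - q_W - (1/2)(q_C + q_E) = 0.
Ember's first-order condition: 92 - q_E - (1/2)(q_C + q_W) = 0.
Adding the 3 first-order conditions: 303 − 2Q = 0, so Q = 303/2.
Back-substituting: q_C = (125 − 303/4)/(1/2) = 197/2, q_W = (86 − 303/4)/(1/2) = 41/2, q_E = (92 − 303/4)/(1/2) = 65/2.
Price P = 157 - (1/2)·(303/2) = 325/4.
Ember's profit: (325/4 - 65)·(65/2) = 528.1250.

528.13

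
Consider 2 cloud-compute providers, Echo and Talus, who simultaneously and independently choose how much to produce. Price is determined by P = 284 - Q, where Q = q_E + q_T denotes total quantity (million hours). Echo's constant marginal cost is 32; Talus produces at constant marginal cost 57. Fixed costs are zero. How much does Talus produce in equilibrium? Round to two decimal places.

67.33

Echo's profit: π_E = (284 - Q)q_E - (32q_E). Setting ∂π_E/∂q_E = 0: 252 - 2q_E - (q_T) = 0.
Talus's first-order condition: 227 - 2q_T - (q_E) = 0.
Best responses: q_E = (252 - q_T)/2, q_T = (227 - q_E)/2.
Solving the pair: q_E = 277/3, q_T = 202/3.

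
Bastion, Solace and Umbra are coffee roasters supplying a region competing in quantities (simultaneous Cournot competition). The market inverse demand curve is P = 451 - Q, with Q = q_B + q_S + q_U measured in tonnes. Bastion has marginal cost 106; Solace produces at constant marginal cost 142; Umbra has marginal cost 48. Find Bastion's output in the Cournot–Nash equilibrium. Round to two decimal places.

80.75

Bastion's profit: π_B = (451 - Q)q_B - (106q_B). Setting ∂π_B/∂q_B = 0: 345 - 2q_B - (q_S + q_U) = 0.
Solace's first-order condition: 309 - 2q_S - (q_B + q_U) = 0.
Umbra's profit: π_U = (451 - Q)q_U - (48q_U). Setting ∂π_U/∂q_U = 0: 403 - 2q_U - (q_B + q_S) = 0.
Summing all 3 equations gives 1057 − 4Q = 0, hence Q = 1057/4.
Back-substituting: q_B = (345 − 1057/4) = 323/4, q_S = (309 − 1057/4) = 179/4, q_U = (403 − 1057/4) = 555/4.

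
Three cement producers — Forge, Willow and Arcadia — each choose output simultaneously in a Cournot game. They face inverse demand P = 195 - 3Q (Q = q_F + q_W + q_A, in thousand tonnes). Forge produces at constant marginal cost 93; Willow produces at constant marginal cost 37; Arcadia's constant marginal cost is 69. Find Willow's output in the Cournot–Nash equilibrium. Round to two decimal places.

Forge's profit: π_F = (195 - 3Q)q_F - (93q_F). Setting ∂π_F/∂q_F = 0: 102 - 6q_F - 3(q_W + q_A) = 0.
Willow's first-order condition: 158 - 6q_W - 3(q_F + q_A) = 0.
Arcadia's first-order condition: 126 - 6q_A - 3(q_F + q_W) = 0.
Adding the 3 conditions: 386 − 6Q − 6Q = 0, i.e. Q = 193/6.
Back-substituting: q_F = (102 − 193/2)/3 = 11/6, q_W = (158 − 193/2)/3 = 41/2, q_A = (126 − 193/2)/3 = 59/6.

20.50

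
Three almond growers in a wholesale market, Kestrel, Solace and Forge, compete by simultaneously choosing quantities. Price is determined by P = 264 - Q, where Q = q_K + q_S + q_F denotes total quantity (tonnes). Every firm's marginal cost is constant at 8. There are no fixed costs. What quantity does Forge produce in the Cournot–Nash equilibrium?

64

Each firm earns π_i = (264 - Q)q_i - 8q_i.
Setting ∂π_i/∂q_i = 0 with rivals' quantities fixed: 256 - 2q_i - Σ_{j≠i} q_j = 0.
By symmetry each firm produces the same amount; substituting Σ_{j≠i} q_j = 2q_i yields q_i = 256/4 = 64.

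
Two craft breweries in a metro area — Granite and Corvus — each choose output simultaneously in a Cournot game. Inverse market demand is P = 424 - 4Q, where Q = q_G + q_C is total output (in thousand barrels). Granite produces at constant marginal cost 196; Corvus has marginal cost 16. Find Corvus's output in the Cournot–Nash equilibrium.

49

Granite's profit: π_G = (424 - 4Q)q_G - (196q_G). Setting ∂π_G/∂q_G = 0: 228 - 8q_G - 4(q_C) = 0.
Corvus's profit: π_C = (424 - 4Q)q_C - (16q_C). Setting ∂π_C/∂q_C = 0: 408 - 8q_C - 4(q_G) = 0.
Rearranging gives the reaction functions q_G = (228 - 4q_C)/8 and q_C = (408 - 4q_G)/8.
Solving the pair: q_G = 4, q_C = 49.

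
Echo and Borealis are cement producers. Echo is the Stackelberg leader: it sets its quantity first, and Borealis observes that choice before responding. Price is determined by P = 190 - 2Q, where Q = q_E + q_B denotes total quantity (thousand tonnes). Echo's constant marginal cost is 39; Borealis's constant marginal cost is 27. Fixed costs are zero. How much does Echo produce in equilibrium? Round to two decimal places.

Solve by backward induction. Given q_E, the follower Borealis maximises π_B = (190 - 2q_E - 2q_B)q_B - 27q_B.
∂π_B/∂q_B = 163 - 2q_E - 4q_B = 0 gives the reaction function q_B = (163 - 2q_E)/4.
The leader anticipates this reaction. Substituting into P = 190 - 2Q gives P = 217/2 - q_E, so π_E = (217/2 - q_E)q_E - 39q_E.
Leader FOC: 139/2 - 2q_E = 0, so q_E = 139/4.
Then q_B = (163 - 2·(139/4))/4 = 187/8.

34.75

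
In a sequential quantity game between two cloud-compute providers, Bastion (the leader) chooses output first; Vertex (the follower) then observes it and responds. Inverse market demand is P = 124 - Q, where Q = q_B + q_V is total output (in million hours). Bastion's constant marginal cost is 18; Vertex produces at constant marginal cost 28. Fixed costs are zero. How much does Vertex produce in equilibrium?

Solve by backward induction. Given q_B, the follower Vertex maximises π_V = (124 - q_B - q_V)q_V - 28q_V.
Setting the follower's marginal profit to zero, 96 - q_B - 2q_V = 0, i.e. q_V = (96 - q_B)/2.
Bastion substitutes q_V(q_B) into its own profit: π_B = q_B(124 - q_B - (96 - q_B)/2) - 18q_B = (76 - (1/2)q_B)q_B - 18q_B.
The leader's first-order condition 58 - q_B = 0 yields q_B = 58.
Then q_V = (96 - 58)/2 = 19.

19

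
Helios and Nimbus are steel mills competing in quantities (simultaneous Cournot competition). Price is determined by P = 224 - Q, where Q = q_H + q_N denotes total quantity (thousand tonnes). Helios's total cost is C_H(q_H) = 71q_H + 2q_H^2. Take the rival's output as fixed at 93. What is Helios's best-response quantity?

With the rival's output fixed at 93, Helios's profit is π_H = (224 - 93 - q_H)q_H - (71q_H + 2q_H²) = (131 - q_H)q_H - (71q_H + 2q_H²).
∂π_H/∂q_H = 60 - 6q_H = 0, so q_H = 10.

10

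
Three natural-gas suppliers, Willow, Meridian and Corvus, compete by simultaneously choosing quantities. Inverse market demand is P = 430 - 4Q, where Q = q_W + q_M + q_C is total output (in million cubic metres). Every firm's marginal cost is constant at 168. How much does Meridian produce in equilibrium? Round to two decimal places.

Each firm earns π_i = (430 - 4Q)q_i - 168q_i.
First-order condition (treating rivals' output as given): 262 - 8q_i - 4·Σ_{j≠i} q_j = 0.
With identical firms every q_j equals q_i, so Σ_{j≠i} q_j = 2q_i and 262 = 16q_i, giving q_i = 131/8.

16.38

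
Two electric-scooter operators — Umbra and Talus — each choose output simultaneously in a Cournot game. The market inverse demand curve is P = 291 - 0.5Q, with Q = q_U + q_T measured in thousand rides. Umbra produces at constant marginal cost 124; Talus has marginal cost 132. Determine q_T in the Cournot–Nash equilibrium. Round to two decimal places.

Umbra's profit: π_U = (291 - 0.5Q)q_U - (124q_U). Setting ∂π_U/∂q_U = 0: 167 - q_U - (1/2)(q_T) = 0.
Talus's profit: π_T = (291 - 0.5Q)q_T - (132q_T). Setting ∂π_T/∂q_T = 0: 159 - q_T - (1/2)(q_U) = 0.
Best responses: q_U = (167 - (1/2)q_T), q_T = (159 - (1/2)q_U).
Substituting one into the other gives q_U = 350/3 and q_T = 302/3.

100.67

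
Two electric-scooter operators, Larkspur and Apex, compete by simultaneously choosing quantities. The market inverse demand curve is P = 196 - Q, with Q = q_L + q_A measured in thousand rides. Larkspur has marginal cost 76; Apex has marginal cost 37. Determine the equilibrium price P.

103

Larkspur's profit: π_L = (196 - Q)q_L - (76q_L). Setting ∂π_L/∂q_L = 0: 120 - 2q_L - (q_A) = 0.
Apex's profit: π_A = (196 - Q)q_A - (37q_A). Setting ∂π_A/∂q_A = 0: 159 - 2q_A - (q_L) = 0.
Rearranging gives the reaction functions q_L = (120 - q_A)/2 and q_A = (159 - q_L)/2.
Substituting one into the other gives q_L = 27 and q_A = 66.
Total output Q = 93, so price P = 196 - 93 = 103.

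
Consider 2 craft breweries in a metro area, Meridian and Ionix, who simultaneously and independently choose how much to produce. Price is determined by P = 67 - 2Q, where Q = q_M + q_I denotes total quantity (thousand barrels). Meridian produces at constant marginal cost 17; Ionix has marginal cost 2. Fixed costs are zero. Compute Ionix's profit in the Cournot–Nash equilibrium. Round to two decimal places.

Meridian's profit: π_M = (67 - 2Q)q_M - (17q_M). Setting ∂π_M/∂q_M = 0: 50 - 4q_M - 2(q_I) = 0.
Ionix's first-order condition: 65 - 4q_I - 2(q_M) = 0.
Best responses: q_M = (50 - 2q_I)/4, q_I = (65 - 2q_M)/4.
Substituting one into the other gives q_M = 35/6 and q_I = 40/3.
Price P = 67 - 2·(115/6) = 86/3.
Ionix's profit: (86/3 - 2)·(40/3) = 355.5556.

355.56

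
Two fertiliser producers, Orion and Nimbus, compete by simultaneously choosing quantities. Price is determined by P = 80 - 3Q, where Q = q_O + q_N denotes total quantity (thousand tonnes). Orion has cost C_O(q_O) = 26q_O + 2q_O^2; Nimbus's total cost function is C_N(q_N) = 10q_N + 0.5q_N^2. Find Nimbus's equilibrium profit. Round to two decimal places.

272.25

Orion's profit: π_O = (80 - 3Q)q_O - (26q_O + 2q_O²). Setting ∂π_O/∂q_O = 0: 54 - 10q_O - 3(q_N) = 0.
Nimbus's profit: π_N = (80 - 3Q)q_N - (10q_N + (1/2)q_N²). Setting ∂π_N/∂q_N = 0: 70 - 7q_N - 3(q_O) = 0.
So q_O = (54 - 3q_N)/10 and q_N = (70 - 3q_O)/7.
Substituting one into the other gives q_O = 168/61 and q_N = 538/61.
Price P = 80 - 3·(706/61) = 45.2787.
Nimbus's profit: 45.2787·(538/61) - 10·(538/61) - (1/2)(538/61)² = 272.2532.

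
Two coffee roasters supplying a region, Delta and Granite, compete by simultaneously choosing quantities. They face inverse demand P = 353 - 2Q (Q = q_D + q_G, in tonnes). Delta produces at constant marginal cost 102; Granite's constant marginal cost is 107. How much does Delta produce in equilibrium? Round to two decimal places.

Delta's profit: π_D = (353 - 2Q)q_D - (102q_D). Setting ∂π_D/∂q_D = 0: 251 - 4q_D - 2(q_G) = 0.
Granite's first-order condition: 246 - 4q_G - 2(q_D) = 0.
Best responses: q_D = (251 - 2q_G)/4, q_G = (246 - 2q_D)/4.
Substituting one into the other gives q_D = 128/3 and q_G = 241/6.

42.67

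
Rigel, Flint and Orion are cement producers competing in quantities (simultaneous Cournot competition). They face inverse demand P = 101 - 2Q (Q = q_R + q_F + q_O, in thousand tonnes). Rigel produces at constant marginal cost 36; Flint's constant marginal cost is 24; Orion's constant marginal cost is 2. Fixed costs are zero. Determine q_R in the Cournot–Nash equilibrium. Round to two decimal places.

Rigel's profit: π_R = (101 - 2Q)q_R - (36q_R). Setting ∂π_R/∂q_R = 0: 65 - 4q_R - 2(q_F + q_O) = 0.
Flint's profit: π_F = (101 - 2Q)q_F - (24q_F). Setting ∂π_F/∂q_F = 0: 77 - 4q_F - 2(q_R + q_O) = 0.
Orion's profit: π_O = (101 - 2Q)q_O - (2q_O). Setting ∂π_O/∂q_O = 0: 99 - 4q_O - 2(q_R + q_F) = 0.
Adding the 3 first-order conditions: 241 − 8Q = 0, so Q = 241/8.
Back-substituting: q_R = (65 − 241/4)/2 = 19/8, q_F = (77 − 241/4)/2 = 67/8, q_O = (99 − 241/4)/2 = 155/8.

2.38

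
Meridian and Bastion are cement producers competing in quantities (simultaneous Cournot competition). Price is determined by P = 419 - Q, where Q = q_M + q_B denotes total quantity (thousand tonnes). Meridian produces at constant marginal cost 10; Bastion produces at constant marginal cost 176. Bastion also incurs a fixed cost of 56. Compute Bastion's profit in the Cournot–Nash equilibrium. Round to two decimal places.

Meridian's profit: π_M = (419 - Q)q_M - (10q_M). Setting ∂π_M/∂q_M = 0: 409 - 2q_M - (q_B) = 0.
Bastion's profit: π_B = (419 - Q)q_B - (176q_B). Setting ∂π_B/∂q_B = 0: 243 - 2q_B - (q_M) = 0.
So q_M = (409 - q_B)/2 and q_B = (243 - q_M)/2.
Substituting one into the other gives q_M = 575/3 and q_B = 77/3.
Price P = 419 - 652/3 = 605/3.
Bastion's profit: (605/3 - 176)·(77/3) - 56 = 602.7778.

602.78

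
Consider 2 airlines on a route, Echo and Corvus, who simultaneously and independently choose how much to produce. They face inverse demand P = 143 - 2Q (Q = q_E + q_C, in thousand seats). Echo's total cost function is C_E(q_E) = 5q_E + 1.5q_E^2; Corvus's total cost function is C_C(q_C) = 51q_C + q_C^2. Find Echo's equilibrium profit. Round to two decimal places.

1005.25

Echo's profit: π_E = (143 - 2Q)q_E - (5q_E + (3/2)q_E²). Setting ∂π_E/∂q_E = 0: 138 - 7q_E - 2(q_C) = 0.
Corvus's profit: π_C = (143 - 2Q)q_C - (51q_C + q_C²). Setting ∂π_C/∂q_C = 0: 92 - 6q_C - 2(q_E) = 0.
Best responses: q_E = (138 - 2q_C)/7, q_C = (92 - 2q_E)/6.
Substituting one into the other gives q_E = 322/19 and q_C = 184/19.
Price P = 143 - 2·(506/19) = 1705/19.
Echo's profit: (1705/19)·(322/19) - 5·(322/19) - (3/2)(322/19)² = 1005.2465.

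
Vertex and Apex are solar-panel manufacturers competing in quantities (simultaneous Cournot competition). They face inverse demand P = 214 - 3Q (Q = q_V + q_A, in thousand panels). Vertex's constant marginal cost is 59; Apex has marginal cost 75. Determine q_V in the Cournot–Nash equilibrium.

19

Vertex's profit: π_V = (214 - 3Q)q_V - (59q_V). Setting ∂π_V/∂q_V = 0: 155 - 6q_V - 3(q_A) = 0.
Apex's first-order condition: 139 - 6q_A - 3(q_V) = 0.
Rearranging gives the reaction functions q_V = (155 - 3q_A)/6 and q_A = (139 - 3q_V)/6.
Solving the pair: q_V = 19, q_A = 41/3.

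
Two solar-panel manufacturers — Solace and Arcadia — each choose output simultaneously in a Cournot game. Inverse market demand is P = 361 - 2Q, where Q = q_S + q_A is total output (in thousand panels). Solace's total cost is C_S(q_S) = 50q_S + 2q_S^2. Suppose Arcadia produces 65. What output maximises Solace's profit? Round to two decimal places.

22.63

With the rival's output fixed at 65, Solace's profit is π_S = (361 - 2·65 - 2q_S)q_S - (50q_S + 2q_S²) = (231 - 2q_S)q_S - (50q_S + 2q_S²).
∂π_S/∂q_S = 181 - 8q_S = 0, so q_S = 181/8.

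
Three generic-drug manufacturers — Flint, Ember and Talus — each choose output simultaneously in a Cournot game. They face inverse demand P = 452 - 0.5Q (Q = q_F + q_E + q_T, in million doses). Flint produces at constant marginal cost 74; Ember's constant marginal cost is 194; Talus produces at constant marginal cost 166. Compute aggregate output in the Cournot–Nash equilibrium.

461

Flint's profit: π_F = (452 - 0.5Q)q_F - (74q_F). Setting ∂π_F/∂q_F = 0: 378 - q_F - (1/2)(q_E + q_T) = 0.
Ember's profit: π_E = (452 - 0.5Q)q_E - (194q_E). Setting ∂π_E/∂q_E = 0: 258 - q_E - (1/2)(q_F + q_T) = 0.
Talus's profit: π_T = (452 - 0.5Q)q_T - (166q_T). Setting ∂π_T/∂q_T = 0: 286 - q_T - (1/2)(q_F + q_E) = 0.
Adding the 3 first-order conditions: 922 − 2Q = 0, so Q = 461.
Back-substituting: q_F = (378 − 461/2)/(1/2) = 295, q_E = (258 − 461/2)/(1/2) = 55, q_T = (286 − 461/2)/(1/2) = 111.
Total output Q = 295 + 55 + 111 = 461.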